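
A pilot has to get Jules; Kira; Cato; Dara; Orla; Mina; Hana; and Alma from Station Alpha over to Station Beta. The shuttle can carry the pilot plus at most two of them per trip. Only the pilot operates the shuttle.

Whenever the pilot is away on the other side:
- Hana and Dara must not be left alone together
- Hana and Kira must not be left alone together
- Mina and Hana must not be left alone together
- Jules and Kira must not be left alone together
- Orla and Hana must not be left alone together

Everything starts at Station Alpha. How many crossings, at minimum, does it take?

Counting alone: the pilot can take at most 2 across per trip to Station Beta, so moving all 8 needs at least 4 loaded trips out, with a return between consecutive ones — at least 7 crossings.
The safety rule pushes this higher. Following every safe sequence of crossings, the most of the 8 that can be at Station Beta as the shuttle arrives there on crossing 7 is 7 — never all 8.
So no plan with fewer than 9 crossings exists, and this one achieves 9:
1. Pilot goes to Station Beta with Hana and Jules.  [Station Alpha: Alma, Cato, Dara, Kira, Mina, Orla | Station Beta: Hana, Jules]
2. Pilot goes back to Station Alpha alone.  [Station Alpha: Alma, Cato, Dara, Kira, Mina, Orla | Station Beta: Hana, Jules]
3. Pilot goes to Station Beta with Dara and Kira.  [Station Alpha: Alma, Cato, Mina, Orla | Station Beta: Dara, Hana, Jules, Kira]
4. Pilot goes back to Station Alpha with Hana and Jules.  [Station Alpha: Alma, Cato, Hana, Jules, Mina, Orla | Station Beta: Dara, Kira]
5. Pilot goes to Station Beta with Mina and Orla.  [Station Alpha: Alma, Cato, Hana, Jules | Station Beta: Dara, Kira, Mina, Orla]
6. Pilot goes back to Station Alpha alone.  [Station Alpha: Alma, Cato, Hana, Jules | Station Beta: Dara, Kira, Mina, Orla]
7. Pilot goes to Station Beta with Alma and Cato.  [Station Alpha: Hana, Jules | Station Beta: Alma, Cato, Dara, Kira, Mina, Orla]
8. Pilot goes back to Station Alpha alone.  [Station Alpha: Hana, Jules | Station Beta: Alma, Cato, Dara, Kira, Mina, Orla]
9. Pilot goes to Station Beta with Hana and Jules.  [Station Alpha: — | Station Beta: Alma, Cato, Dara, Hana, Jules, Kira, Mina, Orla]

9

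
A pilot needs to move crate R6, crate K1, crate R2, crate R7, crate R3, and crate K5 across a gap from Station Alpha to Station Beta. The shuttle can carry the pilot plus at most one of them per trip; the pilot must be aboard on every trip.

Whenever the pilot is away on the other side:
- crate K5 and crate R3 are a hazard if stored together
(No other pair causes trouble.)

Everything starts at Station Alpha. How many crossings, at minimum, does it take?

Counting alone: the pilot can take at most 1 across per trip to Station Beta, so moving all 6 needs at least 6 loaded trips out, with a return between consecutive ones — at least 11 crossings.
The plan below uses exactly 11 crossings, so it is optimal:
1. Pilot goes to Station Beta with crate R3.
2. Pilot goes back to Station Alpha alone.
3. Pilot goes to Station Beta with crate R6.
4. Pilot goes back to Station Alpha alone.
5. Pilot goes to Station Beta with crate K1.
6. Pilot goes back to Station Alpha alone.
7. Pilot goes to Station Beta with crate R2.
8. Pilot goes back to Station Alpha alone.
9. Pilot goes to Station Beta with crate R7.
10. Pilot goes back to Station Alpha alone.
11. Pilot goes to Station Beta with crate K5.

11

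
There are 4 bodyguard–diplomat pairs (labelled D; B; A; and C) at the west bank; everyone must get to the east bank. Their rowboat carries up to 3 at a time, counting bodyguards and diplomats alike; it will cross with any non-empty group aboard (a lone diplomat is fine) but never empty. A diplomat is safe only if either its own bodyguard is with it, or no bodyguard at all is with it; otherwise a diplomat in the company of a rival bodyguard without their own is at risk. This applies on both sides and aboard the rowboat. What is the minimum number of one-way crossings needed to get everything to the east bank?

Counting alone: each trip to the east bank takes at most 3 across and each return brings at least 1 back, so after t trips out (and t−1 returns) at most 3t − (t−1) of the 8 are across; that first reaches 8 at t = 4, so at least 7 crossings are needed.
The safety rule pushes this higher. Following every safe sequence of crossings, the most of the 8 that can be at the east bank as the rowboat arrives there on crossing 7 is 7 — never all 8.
So no plan with fewer than 9 crossings exists, and this one achieves 9:
1. bodyguard D and diplomat D cross → the east bank.
2. bodyguard D crosses ← the west bank.
3. bodyguard B, bodyguard D, and diplomat B cross → the east bank.
4. bodyguard D and diplomat D cross ← the west bank.
5. bodyguard A, bodyguard C, and bodyguard D cross → the east bank.
6. diplomat B crosses ← the west bank.
7. diplomat B and diplomat D cross → the east bank.
8. diplomat D crosses ← the west bank.
9. diplomat A, diplomat C, and diplomat D cross → the east bank.

9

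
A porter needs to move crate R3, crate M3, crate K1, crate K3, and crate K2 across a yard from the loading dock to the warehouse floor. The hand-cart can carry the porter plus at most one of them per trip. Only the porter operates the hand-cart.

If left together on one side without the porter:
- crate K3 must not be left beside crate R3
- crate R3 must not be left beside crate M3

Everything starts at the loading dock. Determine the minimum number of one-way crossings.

11

Counting alone: the porter can take at most 1 across per trip to the warehouse floor, so moving all 5 needs at least 5 loaded trips out, with a return between consecutive ones — at least 9 crossings.
The safety rule pushes this higher. Following every safe sequence of crossings, the most of the 5 that can be at the warehouse floor as the hand-cart arrives there on crossing 9 is 4 — never all 5.
So no plan with fewer than 11 crossings exists, and this one achieves 11:
1. Porter goes to the warehouse floor with crate R3.  [the loading dock: crate K1, crate K2, crate K3, crate M3 | the warehouse floor: crate R3]
2. Porter goes back to the loading dock alone.  [the loading dock: crate K1, crate K2, crate K3, crate M3 | the warehouse floor: crate R3]
3. Porter goes to the warehouse floor with crate M3.  [the loading dock: crate K1, crate K2, crate K3 | the warehouse floor: crate M3, crate R3]
4. Porter goes back to the loading dock with crate R3.  [the loading dock: crate K1, crate K2, crate K3, crate R3 | the warehouse floor: crate M3]
5. Porter goes to the warehouse floor with crate K3.  [the loading dock: crate K1, crate K2, crate R3 | the warehouse floor: crate K3, crate M3]
6. Porter goes back to the loading dock alone.  [the loading dock: crate K1, crate K2, crate R3 | the warehouse floor: crate K3, crate M3]
7. Porter goes to the warehouse floor with crate K1.  [the loading dock: crate K2, crate R3 | the warehouse floor: crate K1, crate K3, crate M3]
8. Porter goes back to the loading dock alone.  [the loading dock: crate K2, crate R3 | the warehouse floor: crate K1, crate K3, crate M3]
9. Porter goes to the warehouse floor with crate K2.  [the loading dock: crate R3 | the warehouse floor: crate K1, crate K2, crate K3, crate M3]
10. Porter goes back to the loading dock alone.  [the loading dock: crate R3 | the warehouse floor: crate K1, crate K2, crate K3, crate M3]
11. Porter goes to the warehouse floor with crate R3.  [the loading dock: — | the warehouse floor: crate K1, crate K2, crate K3, crate M3, crate R3]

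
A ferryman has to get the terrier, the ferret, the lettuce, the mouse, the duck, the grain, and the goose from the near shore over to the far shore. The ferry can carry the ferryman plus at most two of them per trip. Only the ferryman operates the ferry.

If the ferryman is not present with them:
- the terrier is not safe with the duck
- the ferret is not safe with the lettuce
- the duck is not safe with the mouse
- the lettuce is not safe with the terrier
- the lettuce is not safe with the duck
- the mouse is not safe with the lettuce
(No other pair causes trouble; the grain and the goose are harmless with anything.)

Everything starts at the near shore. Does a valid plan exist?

Yes

1. Ferryman goes to the far shore with the duck and the lettuce.  [the near shore: the ferret, the goose, the grain, the mouse, the terrier | the far shore: the duck, the lettuce]
2. Ferryman goes back to the near shore with the lettuce.  [the near shore: the ferret, the goose, the grain, the lettuce, the mouse, the terrier | the far shore: the duck]
3. Ferryman goes to the far shore with the ferret and the lettuce.  [the near shore: the goose, the grain, the mouse, the terrier | the far shore: the duck, the ferret, the lettuce]
4. Ferryman goes back to the near shore with the lettuce.  [the near shore: the goose, the grain, the lettuce, the mouse, the terrier | the far shore: the duck, the ferret]
5. Ferryman goes to the far shore with the mouse and the terrier.  [the near shore: the goose, the grain, the lettuce | the far shore: the duck, the ferret, the mouse, the terrier]
6. Ferryman goes back to the near shore with the duck.  [the near shore: the duck, the goose, the grain, the lettuce | the far shore: the ferret, the mouse, the terrier]
7. Ferryman goes to the far shore with the grain and the lettuce.  [the near shore: the duck, the goose | the far shore: the ferret, the grain, the lettuce, the mouse, the terrier]
8. Ferryman goes back to the near shore with the lettuce.  [the near shore: the duck, the goose, the lettuce | the far shore: the ferret, the grain, the mouse, the terrier]
9. Ferryman goes to the far shore with the goose and the lettuce.  [the near shore: the duck | the far shore: the ferret, the goose, the grain, the lettuce, the mouse, the terrier]
10. Ferryman goes back to the near shore with the lettuce.  [the near shore: the duck, the lettuce | the far shore: the ferret, the goose, the grain, the mouse, the terrier]
11. Ferryman goes to the far shore with the duck and the lettuce.  [the near shore: — | the far shore: the duck, the ferret, the goose, the grain, the lettuce, the mouse, the terrier]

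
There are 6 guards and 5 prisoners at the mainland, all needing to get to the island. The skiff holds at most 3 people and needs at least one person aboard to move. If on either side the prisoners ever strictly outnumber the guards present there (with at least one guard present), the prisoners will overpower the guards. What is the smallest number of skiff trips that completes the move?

Counting alone: each trip to the island takes at most 3 across and each return brings at least 1 back, so after t trips out (and t−1 returns) at most 3t − (t−1) of the 11 are across; that first reaches 11 at t = 5, so at least 9 crossings are needed.
The plan below uses exactly 9 crossings, so it is optimal:
1. 3 prisoners → the island.  (the mainland: 6G 2P; the island: 0G 3P)
2. 1 prisoner ← the mainland.  (the mainland: 6G 3P; the island: 0G 2P)
3. 3 guards → the island.  (the mainland: 3G 3P; the island: 3G 2P)
4. 1 guard ← the mainland.  (the mainland: 4G 3P; the island: 2G 2P)
5. 2 guards and 1 prisoner → the island.  (the mainland: 2G 2P; the island: 4G 3P)
6. 1 guard ← the mainland.  (the mainland: 3G 2P; the island: 3G 3P)
7. 2 guards and 1 prisoner → the island.  (the mainland: 1G 1P; the island: 5G 4P)
8. 1 guard ← the mainland.  (the mainland: 2G 1P; the island: 4G 4P)
9. 2 guards and 1 prisoner → the island.  (the mainland: 0G 0P; the island: 6G 5P)

9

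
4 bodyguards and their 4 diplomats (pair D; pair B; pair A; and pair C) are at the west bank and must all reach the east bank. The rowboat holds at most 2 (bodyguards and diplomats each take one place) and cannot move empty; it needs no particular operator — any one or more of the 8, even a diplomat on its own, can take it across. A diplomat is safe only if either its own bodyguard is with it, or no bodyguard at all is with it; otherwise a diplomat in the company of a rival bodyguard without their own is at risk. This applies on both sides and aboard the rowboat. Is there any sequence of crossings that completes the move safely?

No

Following every safe sequence of crossings from the start, the most of the 8 that can be at the east bank as the rowboat arrives there on crossings 1, 3, 5 is 2, 3, 4 respectively; the best ever achieved is 4 of 8.
From crossing 7 on, no configuration arises that was not already reachable earlier: only 44 distinct safe configurations (who is on which side, and where the rowboat is) can ever be reached, none of them has everyone across, and every continuation just revisits them. So no valid plan exists.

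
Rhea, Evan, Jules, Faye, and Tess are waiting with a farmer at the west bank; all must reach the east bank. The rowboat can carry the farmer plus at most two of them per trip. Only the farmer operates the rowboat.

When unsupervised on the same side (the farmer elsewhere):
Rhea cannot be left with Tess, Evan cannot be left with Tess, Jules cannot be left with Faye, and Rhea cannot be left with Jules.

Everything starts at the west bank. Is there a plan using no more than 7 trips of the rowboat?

Yes

Yes — this plan uses 7 crossings (≤ 7):
1. Farmer goes to the east bank with Jules and Tess.
2. Farmer goes back to the west bank alone.
3. Farmer goes to the east bank with Rhea.
4. Farmer goes back to the west bank with Jules and Tess.
5. Farmer goes to the east bank with Evan and Faye.
6. Farmer goes back to the west bank alone.
7. Farmer goes to the east bank with Jules and Tess.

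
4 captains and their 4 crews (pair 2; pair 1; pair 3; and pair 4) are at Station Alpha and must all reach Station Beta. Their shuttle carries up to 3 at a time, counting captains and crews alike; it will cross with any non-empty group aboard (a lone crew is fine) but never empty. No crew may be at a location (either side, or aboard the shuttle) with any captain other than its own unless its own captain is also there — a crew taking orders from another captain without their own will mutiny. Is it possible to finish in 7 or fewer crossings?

Counting alone: each trip to Station Beta takes at most 3 across and each return brings at least 1 back, so after t trips out (and t−1 returns) at most 3t − (t−1) of the 8 are across; that first reaches 8 at t = 4, so at least 7 crossings are needed.
The safety rule pushes this higher. Following every safe sequence of crossings, the most of the 8 that can be at Station Beta as the shuttle arrives there on crossing 7 is 7 — never all 8.
So the move cannot be finished within 7 crossings. (The shortest complete plan takes 9:)
1. captain 2 and crew 2 cross → Station Beta.
2. captain 2 crosses ← Station Alpha.
3. captain 1, captain 2, and crew 1 cross → Station Beta.
4. captain 2 and crew 2 cross ← Station Alpha.
5. captain 2, captain 3, and captain 4 cross → Station Beta.
6. crew 1 crosses ← Station Alpha.
7. crew 1 and crew 2 cross → Station Beta.
8. crew 2 crosses ← Station Alpha.
9. crew 2, crew 3, and crew 4 cross → Station Beta.

No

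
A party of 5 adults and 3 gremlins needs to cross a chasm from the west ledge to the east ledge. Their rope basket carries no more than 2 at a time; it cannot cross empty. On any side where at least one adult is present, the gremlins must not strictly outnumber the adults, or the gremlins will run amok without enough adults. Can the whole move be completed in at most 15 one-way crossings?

Yes — this plan uses 13 crossings (≤ 15):
1. 2 gremlins → the east ledge.  (the west ledge: 5A 1G; the east ledge: 0A 2G)
2. 1 gremlin ← the west ledge.  (the west ledge: 5A 2G; the east ledge: 0A 1G)
3. 2 gremlins → the east ledge.  (the west ledge: 5A 0G; the east ledge: 0A 3G)
4. 1 gremlin ← the west ledge.  (the west ledge: 5A 1G; the east ledge: 0A 2G)
5. 2 adults → the east ledge.  (the west ledge: 3A 1G; the east ledge: 2A 2G)
6. 1 gremlin ← the west ledge.  (the west ledge: 3A 2G; the east ledge: 2A 1G)
7. 1 adult and 1 gremlin → the east ledge.  (the west ledge: 2A 1G; the east ledge: 3A 2G)
8. 1 gremlin ← the west ledge.  (the west ledge: 2A 2G; the east ledge: 3A 1G)
9. 2 gremlins → the east ledge.  (the west ledge: 2A 0G; the east ledge: 3A 3G)
10. 1 gremlin ← the west ledge.  (the west ledge: 2A 1G; the east ledge: 3A 2G)
11. 1 adult and 1 gremlin → the east ledge.  (the west ledge: 1A 0G; the east ledge: 4A 3G)
12. 1 gremlin ← the west ledge.  (the west ledge: 1A 1G; the east ledge: 4A 2G)
13. 1 adult and 1 gremlin → the east ledge.  (the west ledge: 0A 0G; the east ledge: 5A 3G)

Yes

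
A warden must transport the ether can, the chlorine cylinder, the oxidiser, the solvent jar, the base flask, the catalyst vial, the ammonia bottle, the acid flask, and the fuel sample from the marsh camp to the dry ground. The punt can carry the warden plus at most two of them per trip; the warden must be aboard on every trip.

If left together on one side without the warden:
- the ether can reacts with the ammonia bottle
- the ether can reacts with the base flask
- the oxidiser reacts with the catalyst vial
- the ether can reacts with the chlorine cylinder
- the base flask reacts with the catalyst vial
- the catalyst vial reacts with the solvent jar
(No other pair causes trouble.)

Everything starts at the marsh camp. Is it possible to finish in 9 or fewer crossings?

Counting alone: the warden can take at most 2 across per trip to the dry ground, so moving all 9 needs at least 5 loaded trips out, with a return between consecutive ones — at least 9 crossings.
The safety rule pushes this higher. Following every safe sequence of crossings, the most of the 9 that can be at the dry ground as the punt arrives there on crossing 9 is 8 — never all 9.
So the move cannot be finished within 9 crossings. (The shortest complete plan takes 11:)
1. Warden goes to the dry ground with the catalyst vial and the ether can.
2. Warden goes back to the marsh camp alone.
3. Warden goes to the dry ground with the chlorine cylinder.
4. Warden goes back to the marsh camp with the ether can.
5. Warden goes to the dry ground with the ammonia bottle and the base flask.
6. Warden goes back to the marsh camp with the catalyst vial.
7. Warden goes to the dry ground with the oxidiser and the solvent jar.
8. Warden goes back to the marsh camp alone.
9. Warden goes to the dry ground with the acid flask and the fuel sample.
10. Warden goes back to the marsh camp alone.
11. Warden goes to the dry ground with the catalyst vial and the ether can.

No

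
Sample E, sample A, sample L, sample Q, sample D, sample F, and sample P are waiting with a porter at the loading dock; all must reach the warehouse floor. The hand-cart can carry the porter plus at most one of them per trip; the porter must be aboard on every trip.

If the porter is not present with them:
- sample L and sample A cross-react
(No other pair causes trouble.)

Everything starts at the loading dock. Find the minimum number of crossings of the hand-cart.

Counting alone: the porter can take at most 1 across per trip to the warehouse floor, so moving all 7 needs at least 7 loaded trips out, with a return between consecutive ones — at least 13 crossings.
The plan below uses exactly 13 crossings, so it is optimal:
1. Porter goes to the warehouse floor with sample A.  [the loading dock: sample D, sample E, sample F, sample L, sample P, sample Q | the warehouse floor: sample A]
2. Porter goes back to the loading dock alone.  [the loading dock: sample D, sample E, sample F, sample L, sample P, sample Q | the warehouse floor: sample A]
3. Porter goes to the warehouse floor with sample E.  [the loading dock: sample D, sample F, sample L, sample P, sample Q | the warehouse floor: sample A, sample E]
4. Porter goes back to the loading dock alone.  [the loading dock: sample D, sample F, sample L, sample P, sample Q | the warehouse floor: sample A, sample E]
5. Porter goes to the warehouse floor with sample Q.  [the loading dock: sample D, sample F, sample L, sample P | the warehouse floor: sample A, sample E, sample Q]
6. Porter goes back to the loading dock alone.  [the loading dock: sample D, sample F, sample L, sample P | the warehouse floor: sample A, sample E, sample Q]
7. Porter goes to the warehouse floor with sample D.  [the loading dock: sample F, sample L, sample P | the warehouse floor: sample A, sample D, sample E, sample Q]
8. Porter goes back to the loading dock alone.  [the loading dock: sample F, sample L, sample P | the warehouse floor: sample A, sample D, sample E, sample Q]
9. Porter goes to the warehouse floor with sample F.  [the loading dock: sample L, sample P | the warehouse floor: sample A, sample D, sample E, sample F, sample Q]
10. Porter goes back to the loading dock alone.  [the loading dock: sample L, sample P | the warehouse floor: sample A, sample D, sample E, sample F, sample Q]
11. Porter goes to the warehouse floor with sample P.  [the loading dock: sample L | the warehouse floor: sample A, sample D, sample E, sample F, sample P, sample Q]
12. Porter goes back to the loading dock alone.  [the loading dock: sample L | the warehouse floor: sample A, sample D, sample E, sample F, sample P, sample Q]
13. Porter goes to the warehouse floor with sample L.  [the loading dock: — | the warehouse floor: sample A, sample D, sample E, sample F, sample L, sample P, sample Q]

13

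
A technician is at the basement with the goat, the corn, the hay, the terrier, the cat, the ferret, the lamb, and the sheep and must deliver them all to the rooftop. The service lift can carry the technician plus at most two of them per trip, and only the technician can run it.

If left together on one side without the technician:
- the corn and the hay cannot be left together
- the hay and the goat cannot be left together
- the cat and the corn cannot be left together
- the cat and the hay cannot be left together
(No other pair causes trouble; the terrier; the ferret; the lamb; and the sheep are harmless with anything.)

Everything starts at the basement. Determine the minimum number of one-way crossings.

13

Counting alone: the technician can take at most 2 across per trip to the rooftop, so moving all 8 needs at least 4 loaded trips out, with a return between consecutive ones — at least 7 crossings.
The safety rule pushes this higher. Following every safe sequence of crossings, the most of the 8 that can be at the rooftop as the service lift arrives there on crossings 7, 9, 11 is 5, 6, 7 respectively — never all 8.
So no plan with fewer than 13 crossings exists, and this one achieves 13:
1. Technician goes to the rooftop with the corn and the hay.  [the basement: the cat, the ferret, the goat, the lamb, the sheep, the terrier | the rooftop: the corn, the hay]
2. Technician goes back to the basement with the corn.  [the basement: the cat, the corn, the ferret, the goat, the lamb, the sheep, the terrier | the rooftop: the hay]
3. Technician goes to the rooftop with the corn and the goat.  [the basement: the cat, the ferret, the lamb, the sheep, the terrier | the rooftop: the corn, the goat, the hay]
4. Technician goes back to the basement with the hay.  [the basement: the cat, the ferret, the hay, the lamb, the sheep, the terrier | the rooftop: the corn, the goat]
5. Technician goes to the rooftop with the hay and the terrier.  [the basement: the cat, the ferret, the lamb, the sheep | the rooftop: the corn, the goat, the hay, the terrier]
6. Technician goes back to the basement with the hay.  [the basement: the cat, the ferret, the hay, the lamb, the sheep | the rooftop: the corn, the goat, the terrier]
7. Technician goes to the rooftop with the ferret and the hay.  [the basement: the cat, the lamb, the sheep | the rooftop: the corn, the ferret, the goat, the hay, the terrier]
8. Technician goes back to the basement with the hay.  [the basement: the cat, the hay, the lamb, the sheep | the rooftop: the corn, the ferret, the goat, the terrier]
9. Technician goes to the rooftop with the hay and the lamb.  [the basement: the cat, the sheep | the rooftop: the corn, the ferret, the goat, the hay, the lamb, the terrier]
10. Technician goes back to the basement with the hay.  [the basement: the cat, the hay, the sheep | the rooftop: the corn, the ferret, the goat, the lamb, the terrier]
11. Technician goes to the rooftop with the hay and the sheep.  [the basement: the cat | the rooftop: the corn, the ferret, the goat, the hay, the lamb, the sheep, the terrier]
12. Technician goes back to the basement with the hay.  [the basement: the cat, the hay | the rooftop: the corn, the ferret, the goat, the lamb, the sheep, the terrier]
13. Technician goes to the rooftop with the cat and the hay.  [the basement: — | the rooftop: the cat, the corn, the ferret, the goat, the hay, the lamb, the sheep, the terrier]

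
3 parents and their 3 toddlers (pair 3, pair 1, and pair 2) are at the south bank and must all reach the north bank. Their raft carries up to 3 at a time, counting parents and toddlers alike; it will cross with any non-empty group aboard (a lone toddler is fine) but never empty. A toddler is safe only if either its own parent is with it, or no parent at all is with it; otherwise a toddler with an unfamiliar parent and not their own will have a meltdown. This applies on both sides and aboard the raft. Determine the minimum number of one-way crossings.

5

Counting alone: each trip to the north bank takes at most 3 across and each return brings at least 1 back, so after t trips out (and t−1 returns) at most 3t − (t−1) of the 6 are across; that first reaches 6 at t = 3, so at least 5 crossings are needed.
The plan below uses exactly 5 crossings, so it is optimal:
1. parent 3 and toddler 3 cross → the north bank.
2. parent 3 crosses ← the south bank.
3. parent 1, parent 2, and parent 3 cross → the north bank.
4. toddler 3 crosses ← the south bank.
5. toddler 1, toddler 2, and toddler 3 cross → the north bank.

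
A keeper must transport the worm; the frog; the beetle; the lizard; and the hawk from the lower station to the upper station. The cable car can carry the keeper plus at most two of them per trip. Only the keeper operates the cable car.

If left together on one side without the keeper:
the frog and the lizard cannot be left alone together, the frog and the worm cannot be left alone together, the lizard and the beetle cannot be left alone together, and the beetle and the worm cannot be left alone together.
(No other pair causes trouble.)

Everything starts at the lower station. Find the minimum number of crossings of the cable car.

5

Counting alone: the keeper can take at most 2 across per trip to the upper station, so moving all 5 needs at least 3 loaded trips out, with a return between consecutive ones — at least 5 crossings.
The plan below uses exactly 5 crossings, so it is optimal:
1. Keeper goes to the upper station with the lizard and the worm.
2. Keeper goes back to the lower station alone.
3. Keeper goes to the upper station with the hawk.
4. Keeper goes back to the lower station alone.
5. Keeper goes to the upper station with the beetle and the frog.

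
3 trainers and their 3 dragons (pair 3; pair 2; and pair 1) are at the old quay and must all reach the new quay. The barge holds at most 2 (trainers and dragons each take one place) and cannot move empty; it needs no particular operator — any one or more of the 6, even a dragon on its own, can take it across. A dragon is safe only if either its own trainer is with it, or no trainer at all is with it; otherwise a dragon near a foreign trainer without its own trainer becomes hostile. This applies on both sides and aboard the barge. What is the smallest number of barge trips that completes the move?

Counting alone: each trip to the new quay takes at most 2 across and each return brings at least 1 back, so after t trips out (and t−1 returns) at most 2t − (t−1) of the 6 are across; that first reaches 6 at t = 5, so at least 9 crossings are needed.
The safety rule pushes this higher. Following every safe sequence of crossings, the most of the 6 that can be at the new quay as the barge arrives there on crossing 9 is 5 — never all 6.
So no plan with fewer than 11 crossings exists, and this one achieves 11:
1. dragon 3 and trainer 3 cross → the new quay.
2. trainer 3 crosses ← the old quay.
3. dragon 1 and dragon 2 cross → the new quay.
4. dragon 3 crosses ← the old quay.
5. trainer 1 and trainer 2 cross → the new quay.
6. dragon 2 and trainer 2 cross ← the old quay.
7. trainer 2 and trainer 3 cross → the new quay.
8. dragon 1 crosses ← the old quay.
9. dragon 2 and dragon 3 cross → the new quay.
10. trainer 1 crosses ← the old quay.
11. dragon 1 and trainer 1 cross → the new quay.

11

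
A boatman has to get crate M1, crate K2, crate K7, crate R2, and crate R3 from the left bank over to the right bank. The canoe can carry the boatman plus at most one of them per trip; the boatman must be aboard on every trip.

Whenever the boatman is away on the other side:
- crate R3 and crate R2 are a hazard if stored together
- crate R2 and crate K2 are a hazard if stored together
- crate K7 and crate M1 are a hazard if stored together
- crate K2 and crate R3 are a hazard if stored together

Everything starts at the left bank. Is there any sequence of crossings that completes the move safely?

No

Whatever the first load, the items left behind include a forbidden pair without the boatman. No opening move is safe, so no plan exists.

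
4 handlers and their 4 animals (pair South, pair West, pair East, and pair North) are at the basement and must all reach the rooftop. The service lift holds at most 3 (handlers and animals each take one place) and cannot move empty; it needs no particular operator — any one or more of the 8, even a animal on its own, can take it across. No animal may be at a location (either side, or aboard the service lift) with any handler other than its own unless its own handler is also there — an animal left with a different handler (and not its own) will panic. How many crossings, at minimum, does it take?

Counting alone: each trip to the rooftop takes at most 3 across and each return brings at least 1 back, so after t trips out (and t−1 returns) at most 3t − (t−1) of the 8 are across; that first reaches 8 at t = 4, so at least 7 crossings are needed.
The safety rule pushes this higher. Following every safe sequence of crossings, the most of the 8 that can be at the rooftop as the service lift arrives there on crossing 7 is 7 — never all 8.
So no plan with fewer than 9 crossings exists, and this one achieves 9:
1. animal South and handler South cross → the rooftop.
2. handler South crosses ← the basement.
3. animal West, handler South, and handler West cross → the rooftop.
4. animal South and handler South cross ← the basement.
5. handler East, handler North, and handler South cross → the rooftop.
6. animal West crosses ← the basement.
7. animal South and animal West cross → the rooftop.
8. animal South crosses ← the basement.
9. animal East, animal North, and animal South cross → the rooftop.

9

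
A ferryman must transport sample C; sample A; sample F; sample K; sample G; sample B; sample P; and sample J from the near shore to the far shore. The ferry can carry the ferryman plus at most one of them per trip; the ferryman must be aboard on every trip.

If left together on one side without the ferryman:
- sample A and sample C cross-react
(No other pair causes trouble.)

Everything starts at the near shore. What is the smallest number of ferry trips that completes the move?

15

Counting alone: the ferryman can take at most 1 across per trip to the far shore, so moving all 8 needs at least 8 loaded trips out, with a return between consecutive ones — at least 15 crossings.
The plan below uses exactly 15 crossings, so it is optimal:
1. Ferryman goes to the far shore with sample C.  [the near shore: sample A, sample B, sample F, sample G, sample J, sample K, sample P | the far shore: sample C]
2. Ferryman goes back to the near shore alone.  [the near shore: sample A, sample B, sample F, sample G, sample J, sample K, sample P | the far shore: sample C]
3. Ferryman goes to the far shore with sample F.  [the near shore: sample A, sample B, sample G, sample J, sample K, sample P | the far shore: sample C, sample F]
4. Ferryman goes back to the near shore alone.  [the near shore: sample A, sample B, sample G, sample J, sample K, sample P | the far shore: sample C, sample F]
5. Ferryman goes to the far shore with sample K.  [the near shore: sample A, sample B, sample G, sample J, sample P | the far shore: sample C, sample F, sample K]
6. Ferryman goes back to the near shore alone.  [the near shore: sample A, sample B, sample G, sample J, sample P | the far shore: sample C, sample F, sample K]
7. Ferryman goes to the far shore with sample G.  [the near shore: sample A, sample B, sample J, sample P | the far shore: sample C, sample F, sample G, sample K]
8. Ferryman goes back to the near shore alone.  [the near shore: sample A, sample B, sample J, sample P | the far shore: sample C, sample F, sample G, sample K]
9. Ferryman goes to the far shore with sample B.  [the near shore: sample A, sample J, sample P | the far shore: sample B, sample C, sample F, sample G, sample K]
10. Ferryman goes back to the near shore alone.  [the near shore: sample A, sample J, sample P | the far shore: sample B, sample C, sample F, sample G, sample K]
11. Ferryman goes to the far shore with sample P.  [the near shore: sample A, sample J | the far shore: sample B, sample C, sample F, sample G, sample K, sample P]
12. Ferryman goes back to the near shore alone.  [the near shore: sample A, sample J | the far shore: sample B, sample C, sample F, sample G, sample K, sample P]
13. Ferryman goes to the far shore with sample J.  [the near shore: sample A | the far shore: sample B, sample C, sample F, sample G, sample J, sample K, sample P]
14. Ferryman goes back to the near shore alone.  [the near shore: sample A | the far shore: sample B, sample C, sample F, sample G, sample J, sample K, sample P]
15. Ferryman goes to the far shore with sample A.  [the near shore: — | the far shore: sample A, sample B, sample C, sample F, sample G, sample J, sample K, sample P]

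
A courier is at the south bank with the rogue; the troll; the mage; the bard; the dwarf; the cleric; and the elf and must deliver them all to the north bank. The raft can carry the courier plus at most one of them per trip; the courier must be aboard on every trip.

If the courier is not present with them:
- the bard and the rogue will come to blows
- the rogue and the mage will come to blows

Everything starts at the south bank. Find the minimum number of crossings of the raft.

15

Counting alone: the courier can take at most 1 across per trip to the north bank, so moving all 7 needs at least 7 loaded trips out, with a return between consecutive ones — at least 13 crossings.
The safety rule pushes this higher. Following every safe sequence of crossings, the most of the 7 that can be at the north bank as the raft arrives there on crossing 13 is 6 — never all 7.
So no plan with fewer than 15 crossings exists, and this one achieves 15:
1. Courier goes to the north bank with the rogue.
2. Courier goes back to the south bank alone.
3. Courier goes to the north bank with the troll.
4. Courier goes back to the south bank alone.
5. Courier goes to the north bank with the mage.
6. Courier goes back to the south bank with the rogue.
7. Courier goes to the north bank with the bard.
8. Courier goes back to the south bank alone.
9. Courier goes to the north bank with the dwarf.
10. Courier goes back to the south bank alone.
11. Courier goes to the north bank with the cleric.
12. Courier goes back to the south bank alone.
13. Courier goes to the north bank with the elf.
14. Courier goes back to the south bank alone.
15. Courier goes to the north bank with the rogue.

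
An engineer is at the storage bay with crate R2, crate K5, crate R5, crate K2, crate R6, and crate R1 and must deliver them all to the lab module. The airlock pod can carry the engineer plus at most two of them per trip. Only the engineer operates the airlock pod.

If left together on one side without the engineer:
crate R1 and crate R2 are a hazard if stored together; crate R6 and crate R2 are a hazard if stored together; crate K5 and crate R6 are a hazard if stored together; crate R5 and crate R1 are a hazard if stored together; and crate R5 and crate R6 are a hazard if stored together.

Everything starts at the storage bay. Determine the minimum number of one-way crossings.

Counting alone: the engineer can take at most 2 across per trip to the lab module, so moving all 6 needs at least 3 loaded trips out, with a return between consecutive ones — at least 5 crossings.
The safety rule pushes this higher. Following every safe sequence of crossings, the most of the 6 that can be at the lab module as the airlock pod arrives there on crossing 5 is 5 — never all 6.
So no plan with fewer than 7 crossings exists, and this one achieves 7:
1. Engineer goes to the lab module with crate R1 and crate R6.  [the storage bay: crate K2, crate K5, crate R2, crate R5 | the lab module: crate R1, crate R6]
2. Engineer goes back to the storage bay alone.  [the storage bay: crate K2, crate K5, crate R2, crate R5 | the lab module: crate R1, crate R6]
3. Engineer goes to the lab module with crate K5 and crate R2.  [the storage bay: crate K2, crate R5 | the lab module: crate K5, crate R1, crate R2, crate R6]
4. Engineer goes back to the storage bay with crate R1 and crate R6.  [the storage bay: crate K2, crate R1, crate R5, crate R6 | the lab module: crate K5, crate R2]
5. Engineer goes to the lab module with crate K2 and crate R5.  [the storage bay: crate R1, crate R6 | the lab module: crate K2, crate K5, crate R2, crate R5]
6. Engineer goes back to the storage bay alone.  [the storage bay: crate R1, crate R6 | the lab module: crate K2, crate K5, crate R2, crate R5]
7. Engineer goes to the lab module with crate R1 and crate R6.  [the storage bay: — | the lab module: crate K2, crate K5, crate R1, crate R2, crate R5, crate R6]

7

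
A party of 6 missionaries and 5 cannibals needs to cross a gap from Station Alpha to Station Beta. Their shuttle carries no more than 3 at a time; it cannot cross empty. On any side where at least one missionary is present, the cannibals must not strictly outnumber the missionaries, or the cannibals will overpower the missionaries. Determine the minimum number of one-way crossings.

9

Counting alone: each trip to Station Beta takes at most 3 across and each return brings at least 1 back, so after t trips out (and t−1 returns) at most 3t − (t−1) of the 11 are across; that first reaches 11 at t = 5, so at least 9 crossings are needed.
The plan below uses exactly 9 crossings, so it is optimal:
1. 3 cannibals → Station Beta.  (Station Alpha: 6M 2C; Station Beta: 0M 3C)
2. 1 cannibal ← Station Alpha.  (Station Alpha: 6M 3C; Station Beta: 0M 2C)
3. 3 missionaries → Station Beta.  (Station Alpha: 3M 3C; Station Beta: 3M 2C)
4. 1 missionary ← Station Alpha.  (Station Alpha: 4M 3C; Station Beta: 2M 2C)
5. 2 missionaries and 1 cannibal → Station Beta.  (Station Alpha: 2M 2C; Station Beta: 4M 3C)
6. 1 missionary ← Station Alpha.  (Station Alpha: 3M 2C; Station Beta: 3M 3C)
7. 2 missionaries and 1 cannibal → Station Beta.  (Station Alpha: 1M 1C; Station Beta: 5M 4C)
8. 1 missionary ← Station Alpha.  (Station Alpha: 2M 1C; Station Beta: 4M 4C)
9. 2 missionaries and 1 cannibal → Station Beta.  (Station Alpha: 0M 0C; Station Beta: 6M 5C)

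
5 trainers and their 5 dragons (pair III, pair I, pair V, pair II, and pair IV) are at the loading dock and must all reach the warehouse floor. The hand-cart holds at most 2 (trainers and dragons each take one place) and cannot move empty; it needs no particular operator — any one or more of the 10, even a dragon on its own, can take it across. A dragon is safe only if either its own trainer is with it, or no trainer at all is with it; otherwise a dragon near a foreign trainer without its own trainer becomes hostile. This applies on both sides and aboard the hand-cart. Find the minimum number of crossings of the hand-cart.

Following every safe sequence of crossings from the start, the most of the 10 that can be at the warehouse floor as the hand-cart arrives there on crossings 1, 3, 5, 7 is 2, 3, 4, 5 respectively; the best ever achieved is 5 of 10.
From crossing 9 on, no configuration arises that was not already reachable earlier: only 82 distinct safe configurations (who is on which side, and where the hand-cart is) can ever be reached, none of them has everyone across, and every continuation just revisits them. So no valid plan exists.

impossible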